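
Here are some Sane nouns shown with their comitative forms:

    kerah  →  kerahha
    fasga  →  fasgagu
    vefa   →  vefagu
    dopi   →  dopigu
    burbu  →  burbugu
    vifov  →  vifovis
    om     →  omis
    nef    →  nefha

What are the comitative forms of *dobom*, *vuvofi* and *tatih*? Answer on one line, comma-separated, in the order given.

Looking at the final sound of each stem: -ha when the stem ends in a voiceless consonant (*kerah*, *nef*); -is when the stem ends in a voiced consonant (*vifov*, *om*); -gu when the stem ends in a vowel (*fasga*, *vefa*, *dopi*, *burbu*).
*dobom*: final sound = /m/, a voiced consonant → -is → *dobomis*.
The final sound of *vuvofi* is /i/, which is a vowel, so the suffix is -gu, giving *vuvofigu*.
Since the final sound of *tatih* is /h/ (a voiceless consonant), it takes -ha, giving *tatihha*.

dobomis, vuvofigu, tatihha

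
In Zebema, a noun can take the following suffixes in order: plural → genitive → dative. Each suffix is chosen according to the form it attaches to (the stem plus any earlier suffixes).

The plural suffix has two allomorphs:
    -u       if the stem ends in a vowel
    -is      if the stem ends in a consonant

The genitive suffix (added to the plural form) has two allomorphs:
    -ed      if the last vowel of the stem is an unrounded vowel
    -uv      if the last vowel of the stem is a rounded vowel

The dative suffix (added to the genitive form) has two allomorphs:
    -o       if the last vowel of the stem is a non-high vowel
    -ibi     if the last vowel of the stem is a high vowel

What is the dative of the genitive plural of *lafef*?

Since the final sound of *lafef* is /f/ (a consonant), it takes -is, giving *lafefis*.
The last vowel of the plural form *lafefis* is /i/, which is an unrounded vowel, so the genitive suffix is -ed, giving *lafefised*.
The last vowel of the genitive form *lafefised* is /e/, which is a non-high vowel, so the dative suffix is -o, giving *lafefisedo*.

lafefisedo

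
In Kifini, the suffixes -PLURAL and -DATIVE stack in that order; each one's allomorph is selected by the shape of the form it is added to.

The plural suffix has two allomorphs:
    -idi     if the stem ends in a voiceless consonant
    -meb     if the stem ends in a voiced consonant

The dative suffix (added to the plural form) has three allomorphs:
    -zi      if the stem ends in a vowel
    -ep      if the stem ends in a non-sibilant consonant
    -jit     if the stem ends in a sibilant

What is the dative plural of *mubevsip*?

mubevsipidizi

The final consonant of *mubevsip* is /p/, which is voiceless, so the plural suffix is -idi, giving *mubevsipidi*.
The plural form *mubevsipidi* — final sound /i/ (a vowel) → -zi → *mubevsipidizi*.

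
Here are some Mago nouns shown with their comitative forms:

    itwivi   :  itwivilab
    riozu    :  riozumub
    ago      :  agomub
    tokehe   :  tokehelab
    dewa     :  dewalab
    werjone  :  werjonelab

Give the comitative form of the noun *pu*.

The suffix is conditioned by the last vowel: -mub when the last vowel of the stem is a rounded vowel (*riozu*, *ago*); -lab when the last vowel of the stem is an unrounded vowel (*itwivi*, *tokehe*, *dewa*, *werjone*).
*pu*: last vowel = /u/, a rounded vowel → -mub → *pumub*.

pumub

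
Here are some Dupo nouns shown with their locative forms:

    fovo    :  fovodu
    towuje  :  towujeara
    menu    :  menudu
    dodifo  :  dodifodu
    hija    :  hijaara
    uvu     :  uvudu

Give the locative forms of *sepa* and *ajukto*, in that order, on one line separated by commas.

sepaara, ajuktodu

Looking at the last vowel of each stem: -du when the last vowel of the stem is a rounded vowel (*fovo*, *menu*, *dodifo*, *uvu*); -ara when the last vowel of the stem is an unrounded vowel (*towuje*, *hija*).
*sepa* — last vowel /a/ (an unrounded vowel) → -ara → *sepaara*.
Since the last vowel of *ajukto* is /o/ (a rounded vowel), it takes -du, giving *ajuktodu*.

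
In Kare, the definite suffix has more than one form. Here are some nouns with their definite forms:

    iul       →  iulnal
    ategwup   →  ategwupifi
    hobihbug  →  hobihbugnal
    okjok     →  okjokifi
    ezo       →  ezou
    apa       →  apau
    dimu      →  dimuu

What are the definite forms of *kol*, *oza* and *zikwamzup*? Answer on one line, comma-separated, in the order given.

kolnal, ozau, zikwamzupifi

The alternation tracks the final sound of the stem — -ifi when the stem ends in a voiceless consonant (*ategwup*, *okjok*); -nal when the stem ends in a voiced consonant (*iul*, *hobihbug*); -u when the stem ends in a vowel (*ezo*, *apa*, *dimu*).
Since the final sound of *kol* is /l/ (a voiced consonant), it takes -nal, giving *kolnal*.
*oza*: final sound = /a/, a vowel → -u → *ozau*.
*zikwamzup*: final sound = /p/, a voiceless consonant → -ifi → *zikwamzupifi*.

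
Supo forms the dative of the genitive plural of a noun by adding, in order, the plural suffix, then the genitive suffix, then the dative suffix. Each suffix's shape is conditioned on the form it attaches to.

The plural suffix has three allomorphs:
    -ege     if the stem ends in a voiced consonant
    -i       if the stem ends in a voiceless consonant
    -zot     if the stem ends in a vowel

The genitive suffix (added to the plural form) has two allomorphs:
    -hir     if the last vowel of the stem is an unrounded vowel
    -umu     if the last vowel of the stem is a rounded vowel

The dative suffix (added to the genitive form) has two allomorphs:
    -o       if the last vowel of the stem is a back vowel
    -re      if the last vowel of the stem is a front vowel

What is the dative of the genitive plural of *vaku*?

Since the final sound of *vaku* is /u/ (a vowel), it takes -zot, giving *vakuzot*.
Since the last vowel of the plural form *vakuzot* is /o/ (a rounded vowel), it takes -umu, giving *vakuzotumu*.
The genitive form *vakuzotumu* — last vowel /u/ (a back vowel) → -o → *vakuzotumuo*.

vakuzotumuo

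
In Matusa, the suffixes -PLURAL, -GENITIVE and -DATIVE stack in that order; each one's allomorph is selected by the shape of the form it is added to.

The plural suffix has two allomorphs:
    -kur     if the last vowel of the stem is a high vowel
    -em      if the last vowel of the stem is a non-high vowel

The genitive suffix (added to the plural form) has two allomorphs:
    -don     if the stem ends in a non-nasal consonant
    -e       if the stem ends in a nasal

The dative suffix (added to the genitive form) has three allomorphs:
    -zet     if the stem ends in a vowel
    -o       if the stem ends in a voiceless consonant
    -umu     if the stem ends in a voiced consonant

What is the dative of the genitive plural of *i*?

The last vowel of *i* is /i/, which is a high vowel, so the plural suffix is -kur, giving *ikur*.
The plural form *ikur*: final consonant = /r/, non-nasal → -don → *ikurdon*.
Since the final sound of the genitive form *ikurdon* is /n/ (a voiced consonant), it takes -umu, giving *ikurdonumu*.

ikurdonumu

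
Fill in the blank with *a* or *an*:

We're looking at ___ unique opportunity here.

The indefinite article is chosen by the initial *sound* of the following word, not its spelling.
*unique* begins with the sound /juː/ (u pronounced /juː/) — a consonant sound.
So the article is *a*: We're looking at a unique opportunity here.

a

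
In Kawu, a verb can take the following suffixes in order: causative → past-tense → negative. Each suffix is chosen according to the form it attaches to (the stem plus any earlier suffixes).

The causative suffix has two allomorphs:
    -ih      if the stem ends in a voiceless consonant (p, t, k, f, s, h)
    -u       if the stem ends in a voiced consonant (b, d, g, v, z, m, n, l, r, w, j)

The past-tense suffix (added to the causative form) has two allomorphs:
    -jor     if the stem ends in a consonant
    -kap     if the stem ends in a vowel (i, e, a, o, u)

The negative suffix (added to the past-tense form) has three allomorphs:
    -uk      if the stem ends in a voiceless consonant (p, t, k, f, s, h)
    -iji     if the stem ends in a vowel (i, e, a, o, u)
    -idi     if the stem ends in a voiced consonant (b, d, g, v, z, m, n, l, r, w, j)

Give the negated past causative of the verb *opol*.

opolukapuk

Since the final consonant of *opol* is /l/ (voiced), it takes -u, giving *opolu*.
The causative form *opolu* — final sound /u/ (a vowel) → -kap → *opolukap*.
The final sound of the past-tense form *opolukap* is /p/, which is a voiceless consonant, so the negative suffix is -uk, giving *opolukapuk*.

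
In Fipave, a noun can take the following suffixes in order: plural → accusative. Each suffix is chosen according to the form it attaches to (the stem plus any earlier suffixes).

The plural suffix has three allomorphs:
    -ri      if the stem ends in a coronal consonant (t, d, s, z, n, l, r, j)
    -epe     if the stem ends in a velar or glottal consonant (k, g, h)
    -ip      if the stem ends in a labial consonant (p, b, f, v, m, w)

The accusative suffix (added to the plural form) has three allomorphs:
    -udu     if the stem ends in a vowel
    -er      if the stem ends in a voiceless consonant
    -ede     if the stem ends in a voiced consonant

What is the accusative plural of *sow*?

sowiper

Since the final consonant of *sow* is /w/ (labial), it takes -ip, giving *sowip*.
The final sound of the plural form *sowip* is /p/, which is a voiceless consonant, so the accusative suffix is -er, giving *sowiper*.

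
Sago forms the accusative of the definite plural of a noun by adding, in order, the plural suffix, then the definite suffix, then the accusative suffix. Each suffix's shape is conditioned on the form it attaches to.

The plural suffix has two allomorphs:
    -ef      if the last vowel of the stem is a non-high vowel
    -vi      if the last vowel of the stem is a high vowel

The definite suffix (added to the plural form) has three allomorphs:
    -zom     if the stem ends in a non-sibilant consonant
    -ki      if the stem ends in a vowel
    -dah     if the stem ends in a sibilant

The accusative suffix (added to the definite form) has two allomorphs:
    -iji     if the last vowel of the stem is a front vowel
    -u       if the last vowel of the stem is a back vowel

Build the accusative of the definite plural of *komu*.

Since the last vowel of *komu* is /u/ (a high vowel), it takes -vi, giving *komuvi*.
The plural form *komuvi*: final sound = /i/, a vowel → -ki → *komuviki*.
Since the last vowel of the definite form *komuviki* is /i/ (a front vowel), it takes -iji, giving *komuvikiiji*.

komuvikiiji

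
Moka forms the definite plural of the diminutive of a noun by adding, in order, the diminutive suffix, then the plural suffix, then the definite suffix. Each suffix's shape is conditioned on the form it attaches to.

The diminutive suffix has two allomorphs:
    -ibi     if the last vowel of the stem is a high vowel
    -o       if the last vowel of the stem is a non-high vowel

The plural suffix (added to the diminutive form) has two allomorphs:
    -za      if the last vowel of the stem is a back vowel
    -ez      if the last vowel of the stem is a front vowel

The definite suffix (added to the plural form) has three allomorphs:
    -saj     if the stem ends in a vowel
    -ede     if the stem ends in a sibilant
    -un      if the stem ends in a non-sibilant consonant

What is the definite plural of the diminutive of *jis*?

jisibiezede

*jis* — last vowel /i/ (a high vowel) → -ibi → *jisibi*.
The diminutive form *jisibi*: last vowel = /i/, a front vowel → -ez → *jisibiez*.
The plural form *jisibiez*: final sound = /z/, a sibilant → -ede → *jisibiezede*.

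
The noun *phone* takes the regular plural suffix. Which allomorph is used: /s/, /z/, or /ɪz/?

The stem *phone* ends in a voiced non-sibilant sound.
The plural suffix surfaces as /ɪz/ after sibilants, /s/ after other voiceless consonants, and /z/ after other voiced sounds.
So the plural -s on *phone* is pronounced /z/.

/z/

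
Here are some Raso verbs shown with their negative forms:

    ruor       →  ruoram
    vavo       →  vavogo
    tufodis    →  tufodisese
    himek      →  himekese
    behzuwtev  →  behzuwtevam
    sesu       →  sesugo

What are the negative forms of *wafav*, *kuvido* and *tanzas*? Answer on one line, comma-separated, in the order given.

wafavam, kuvidogo, tanzasese

Looking at the final sound of each stem: -ese when the stem ends in a voiceless consonant (*tufodis*, *himek*); -am when the stem ends in a voiced consonant (*ruor*, *behzuwtev*); -go when the stem ends in a vowel (*vavo*, *sesu*).
Since the final sound of *wafav* is /v/ (a voiced consonant), it takes -am, giving *wafavam*.
The final sound of *kuvido* is /o/, which is a vowel, so the suffix is -go, giving *kuvidogo*.
*tanzas* — final sound /s/ (a voiceless consonant) → -ese → *tanzasese*.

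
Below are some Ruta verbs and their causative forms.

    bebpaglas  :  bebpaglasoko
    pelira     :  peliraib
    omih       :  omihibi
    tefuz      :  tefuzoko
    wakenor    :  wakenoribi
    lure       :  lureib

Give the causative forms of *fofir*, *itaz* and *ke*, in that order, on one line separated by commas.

The suffix is conditioned by the final sound: -oko when the stem ends in a sibilant (*bebpaglas*, *tefuz*); -ibi when the stem ends in a non-sibilant consonant (*omih*, *wakenor*); -ib when the stem ends in a vowel (*pelira*, *lure*).
The final sound of *fofir* is /r/, which is a non-sibilant consonant, so the suffix is -ibi, giving *fofiribi*.
*itaz*: final sound = /z/, a sibilant → -oko → *itazoko*.
*ke* — final sound /e/ (a vowel) → -ib → *keib*.

fofiribi, itazoko, keib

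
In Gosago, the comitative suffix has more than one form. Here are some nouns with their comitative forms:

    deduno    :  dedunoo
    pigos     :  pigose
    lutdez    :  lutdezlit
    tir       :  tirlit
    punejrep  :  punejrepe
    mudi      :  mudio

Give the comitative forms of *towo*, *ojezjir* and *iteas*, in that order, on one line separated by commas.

towoo, ojezjirlit, itease

The suffix is conditioned by the final sound: -e when the stem ends in a voiceless consonant (*pigos*, *punejrep*); -lit when the stem ends in a voiced consonant (*lutdez*, *tir*); -o when the stem ends in a vowel (*deduno*, *mudi*).
Since the final sound of *towo* is /o/ (a vowel), it takes -o, giving *towoo*.
The final sound of *ojezjir* is /r/, which is a voiced consonant, so the suffix is -lit, giving *ojezjirlit*.
*iteas* — final sound /s/ (a voiceless consonant) → -e → *itease*.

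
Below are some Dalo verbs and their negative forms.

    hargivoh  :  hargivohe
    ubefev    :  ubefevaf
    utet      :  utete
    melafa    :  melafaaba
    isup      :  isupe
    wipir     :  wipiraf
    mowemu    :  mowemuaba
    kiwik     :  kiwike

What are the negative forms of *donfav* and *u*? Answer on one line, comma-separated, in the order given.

The alternation tracks the final sound of the stem — -e when the stem ends in a voiceless consonant (*hargivoh*, *utet*, *isup*, *kiwik*); -af when the stem ends in a voiced consonant (*ubefev*, *wipir*); -aba when the stem ends in a vowel (*melafa*, *mowemu*).
*donfav* — final sound /v/ (a voiced consonant) → -af → *donfavaf*.
The final sound of *u* is /u/, which is a vowel, so the suffix is -aba, giving *uaba*.

donfavaf, uaba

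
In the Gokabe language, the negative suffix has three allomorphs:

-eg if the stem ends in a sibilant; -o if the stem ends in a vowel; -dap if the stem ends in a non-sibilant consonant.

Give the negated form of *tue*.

tueo

Since the final sound of *tue* is /e/ (a vowel), it takes -o, giving *tueo*.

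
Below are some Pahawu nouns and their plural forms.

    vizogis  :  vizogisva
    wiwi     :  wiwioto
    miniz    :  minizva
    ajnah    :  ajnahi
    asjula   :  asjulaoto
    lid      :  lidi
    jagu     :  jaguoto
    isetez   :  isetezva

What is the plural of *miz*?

Looking at the final sound of each stem: -va when the stem ends in a sibilant (*vizogis*, *miniz*, *isetez*); -i when the stem ends in a non-sibilant consonant (*ajnah*, *lid*); -oto when the stem ends in a vowel (*wiwi*, *asjula*, *jagu*).
The final sound of *miz* is /z/, which is a sibilant, so the suffix is -va, giving *mizva*.

mizva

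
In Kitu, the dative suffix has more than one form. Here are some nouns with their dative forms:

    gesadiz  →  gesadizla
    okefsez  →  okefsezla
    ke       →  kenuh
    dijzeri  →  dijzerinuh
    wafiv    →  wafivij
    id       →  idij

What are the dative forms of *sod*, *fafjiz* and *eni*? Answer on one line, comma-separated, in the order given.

sodij, fafjizla, eninuh

The suffix is conditioned by the final sound: -la when the stem ends in a sibilant (*gesadiz*, *okefsez*); -ij when the stem ends in a non-sibilant consonant (*wafiv*, *id*); -nuh when the stem ends in a vowel (*ke*, *dijzeri*).
Since the final sound of *sod* is /d/ (a non-sibilant consonant), it takes -ij, giving *sodij*.
*fafjiz*: final sound = /z/, a sibilant → -la → *fafjizla*.
*eni*: final sound = /i/, a vowel → -nuh → *eninuh*.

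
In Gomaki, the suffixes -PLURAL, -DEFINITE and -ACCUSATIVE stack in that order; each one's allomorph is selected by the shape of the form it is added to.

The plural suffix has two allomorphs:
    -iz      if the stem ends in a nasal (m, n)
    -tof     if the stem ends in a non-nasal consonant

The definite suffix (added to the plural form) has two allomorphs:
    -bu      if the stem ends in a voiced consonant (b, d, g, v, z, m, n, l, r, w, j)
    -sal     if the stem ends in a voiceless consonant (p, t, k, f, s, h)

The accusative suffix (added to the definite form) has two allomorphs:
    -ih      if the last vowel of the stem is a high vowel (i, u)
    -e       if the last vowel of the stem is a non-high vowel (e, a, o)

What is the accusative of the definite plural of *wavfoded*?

wavfodedtofsale

*wavfoded*: final consonant = /d/, non-nasal → -tof → *wavfodedtof*.
The plural form *wavfodedtof*: final consonant = /f/, voiceless → -sal → *wavfodedtofsal*.
The definite form *wavfodedtofsal*: last vowel = /a/, a non-high vowel → -e → *wavfodedtofsale*.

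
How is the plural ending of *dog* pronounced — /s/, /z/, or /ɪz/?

The stem *dog* ends in a voiced non-sibilant sound.
The plural suffix surfaces as /ɪz/ after sibilants, /s/ after other voiceless consonants, and /z/ after other voiced sounds.
So the plural -s on *dog* is pronounced /z/.

/z/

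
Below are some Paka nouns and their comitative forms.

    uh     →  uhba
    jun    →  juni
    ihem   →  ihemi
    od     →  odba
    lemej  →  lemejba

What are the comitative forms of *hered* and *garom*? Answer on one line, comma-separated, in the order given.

Looking at the final consonant of each stem: -i when the stem ends in a nasal (*jun*, *ihem*); -ba when the stem ends in a non-nasal consonant (*uh*, *od*, *lemej*).
*hered*: final consonant = /d/, non-nasal → -ba → *heredba*.
The final consonant of *garom* is /m/, which is a nasal, so the suffix is -i, giving *garomi*.

heredba, garomi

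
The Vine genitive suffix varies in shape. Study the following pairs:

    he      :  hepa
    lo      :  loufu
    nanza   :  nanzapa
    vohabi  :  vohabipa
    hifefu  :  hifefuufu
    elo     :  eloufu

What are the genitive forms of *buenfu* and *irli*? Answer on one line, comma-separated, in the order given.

The suffix is conditioned by the last vowel: -ufu when the last vowel of the stem is a rounded vowel (*lo*, *hifefu*, *elo*); -pa when the last vowel of the stem is an unrounded vowel (*he*, *nanza*, *vohabi*).
The last vowel of *buenfu* is /u/, which is a rounded vowel, so the suffix is -ufu, giving *buenfuufu*.
*irli* — last vowel /i/ (an unrounded vowel) → -pa → *irlipa*.

buenfuufu, irlipa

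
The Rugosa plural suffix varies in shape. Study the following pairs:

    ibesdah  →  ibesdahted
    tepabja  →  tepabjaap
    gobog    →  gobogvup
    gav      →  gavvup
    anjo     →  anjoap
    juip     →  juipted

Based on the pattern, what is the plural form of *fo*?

The alternation tracks the final sound of the stem — -ted when the stem ends in a voiceless consonant (*ibesdah*, *juip*); -vup when the stem ends in a voiced consonant (*gobog*, *gav*); -ap when the stem ends in a vowel (*tepabja*, *anjo*).
*fo* — final sound /o/ (a vowel) → -ap → *foap*.

foap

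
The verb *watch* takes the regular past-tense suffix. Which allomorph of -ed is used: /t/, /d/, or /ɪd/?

The stem *watch* ends in a voiceless consonant other than /t/.
The -ed suffix is realized as /ɪd/ after /t, d/; as /t/ after other voiceless consonants; and as /d/ after other voiced sounds.
So -ed on *watch* is pronounced /t/.

/t/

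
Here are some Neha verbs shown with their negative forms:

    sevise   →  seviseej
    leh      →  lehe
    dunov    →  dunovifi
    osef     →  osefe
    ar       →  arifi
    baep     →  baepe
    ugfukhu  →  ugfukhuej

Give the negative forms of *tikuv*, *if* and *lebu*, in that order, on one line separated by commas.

tikuvifi, ife, lebuej

The pattern is voicing of the final sound: -e when the stem ends in a voiceless consonant (*leh*, *osef*, *baep*); -ifi when the stem ends in a voiced consonant (*dunov*, *ar*); -ej when the stem ends in a vowel (*sevise*, *ugfukhu*).
*tikuv*: final sound = /v/, a voiced consonant → -ifi → *tikuvifi*.
*if* — final sound /f/ (a voiceless consonant) → -e → *ife*.
*lebu* — final sound /u/ (a vowel) → -ej → *lebuej*.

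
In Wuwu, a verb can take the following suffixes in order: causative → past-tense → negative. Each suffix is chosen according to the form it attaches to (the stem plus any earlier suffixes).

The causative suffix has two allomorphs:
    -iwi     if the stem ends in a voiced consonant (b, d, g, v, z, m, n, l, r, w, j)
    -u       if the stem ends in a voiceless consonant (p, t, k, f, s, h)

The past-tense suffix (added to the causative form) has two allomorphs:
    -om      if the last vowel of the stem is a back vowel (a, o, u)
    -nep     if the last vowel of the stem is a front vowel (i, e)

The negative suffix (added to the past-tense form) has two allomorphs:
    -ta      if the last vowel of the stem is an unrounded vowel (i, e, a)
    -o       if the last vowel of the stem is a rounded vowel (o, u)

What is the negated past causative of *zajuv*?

zajuviwinepta

*zajuv*: final consonant = /v/, voiced → -iwi → *zajuviwi*.
The causative form *zajuviwi*: last vowel = /i/, a front vowel → -nep → *zajuviwinep*.
Since the last vowel of the past-tense form *zajuviwinep* is /e/ (an unrounded vowel), it takes -ta, giving *zajuviwinepta*.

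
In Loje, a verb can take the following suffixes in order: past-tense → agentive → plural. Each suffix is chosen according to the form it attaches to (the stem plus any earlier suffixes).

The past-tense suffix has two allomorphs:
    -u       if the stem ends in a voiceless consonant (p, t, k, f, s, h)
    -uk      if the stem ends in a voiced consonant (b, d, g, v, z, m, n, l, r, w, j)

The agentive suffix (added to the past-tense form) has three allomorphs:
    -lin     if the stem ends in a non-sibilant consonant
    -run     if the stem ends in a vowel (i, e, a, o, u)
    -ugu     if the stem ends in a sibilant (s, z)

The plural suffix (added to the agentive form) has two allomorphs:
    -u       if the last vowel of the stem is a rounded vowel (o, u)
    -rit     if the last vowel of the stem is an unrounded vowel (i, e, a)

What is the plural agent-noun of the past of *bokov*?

The final consonant of *bokov* is /v/, which is voiced, so the past-tense suffix is -uk, giving *bokovuk*.
The past-tense form *bokovuk* — final sound /k/ (a non-sibilant consonant) → -lin → *bokovuklin*.
The agentive form *bokovuklin* — last vowel /i/ (an unrounded vowel) → -rit → *bokovuklinrit*.

bokovuklinrit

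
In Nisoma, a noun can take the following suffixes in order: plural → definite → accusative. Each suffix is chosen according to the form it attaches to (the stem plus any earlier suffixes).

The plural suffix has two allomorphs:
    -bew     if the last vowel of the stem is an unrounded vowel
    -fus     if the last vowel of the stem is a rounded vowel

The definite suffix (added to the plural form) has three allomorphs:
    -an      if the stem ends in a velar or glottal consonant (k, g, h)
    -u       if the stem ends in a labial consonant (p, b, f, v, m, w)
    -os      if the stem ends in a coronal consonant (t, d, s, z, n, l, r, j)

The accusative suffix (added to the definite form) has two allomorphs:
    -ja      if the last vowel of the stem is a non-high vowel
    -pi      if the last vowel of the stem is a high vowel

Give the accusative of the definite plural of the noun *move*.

movebewupi

*move* — last vowel /e/ (an unrounded vowel) → -bew → *movebew*.
The final consonant of the plural form *movebew* is /w/, which is labial, so the definite suffix is -u, giving *movebewu*.
Since the last vowel of the definite form *movebewu* is /u/ (a high vowel), it takes -pi, giving *movebewupi*.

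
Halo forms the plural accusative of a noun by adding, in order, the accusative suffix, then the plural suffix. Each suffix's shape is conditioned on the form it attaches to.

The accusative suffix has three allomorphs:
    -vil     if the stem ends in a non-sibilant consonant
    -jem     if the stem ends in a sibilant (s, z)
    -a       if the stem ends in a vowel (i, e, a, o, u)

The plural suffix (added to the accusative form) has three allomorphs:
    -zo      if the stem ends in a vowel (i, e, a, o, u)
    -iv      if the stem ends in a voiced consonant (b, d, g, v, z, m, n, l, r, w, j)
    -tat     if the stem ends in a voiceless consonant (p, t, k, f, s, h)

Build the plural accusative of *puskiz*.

Since the final sound of *puskiz* is /z/ (a sibilant), it takes -jem, giving *puskizjem*.
The accusative form *puskizjem*: final sound = /m/, a voiced consonant → -iv → *puskizjemiv*.

puskizjemiv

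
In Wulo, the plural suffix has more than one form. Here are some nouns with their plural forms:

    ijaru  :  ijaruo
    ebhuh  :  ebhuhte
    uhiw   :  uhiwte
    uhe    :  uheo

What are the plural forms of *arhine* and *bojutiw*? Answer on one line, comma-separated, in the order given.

The alternation tracks the final sound of the stem — -te when the stem ends in a consonant (*ebhuh*, *uhiw*); -o when the stem ends in a vowel (*ijaru*, *uhe*).
*arhine* — final sound /e/ (a vowel) → -o → *arhineo*.
*bojutiw* — final sound /w/ (a consonant) → -te → *bojutiwte*.

arhineo, bojutiwte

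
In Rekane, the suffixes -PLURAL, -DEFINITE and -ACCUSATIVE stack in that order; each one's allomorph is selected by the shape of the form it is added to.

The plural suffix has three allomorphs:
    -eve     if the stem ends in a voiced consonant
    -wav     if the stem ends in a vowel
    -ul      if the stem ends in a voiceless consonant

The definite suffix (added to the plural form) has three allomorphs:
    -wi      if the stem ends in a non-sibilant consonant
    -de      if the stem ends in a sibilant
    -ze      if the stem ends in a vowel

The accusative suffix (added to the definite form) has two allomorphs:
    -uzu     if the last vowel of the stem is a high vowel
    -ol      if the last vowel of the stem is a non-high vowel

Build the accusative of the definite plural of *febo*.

*febo*: final sound = /o/, a vowel → -wav → *febowav*.
The plural form *febowav* — final sound /v/ (a non-sibilant consonant) → -wi → *febowavwi*.
The definite form *febowavwi*: last vowel = /i/, a high vowel → -uzu → *febowavwiuzu*.

febowavwiuzu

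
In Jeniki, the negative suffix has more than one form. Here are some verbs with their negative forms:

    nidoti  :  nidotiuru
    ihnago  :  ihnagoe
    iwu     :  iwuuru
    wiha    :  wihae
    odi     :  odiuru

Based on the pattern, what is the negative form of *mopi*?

mopiuru

The alternation tracks the last vowel of the stem — -uru when the last vowel of the stem is a high vowel (*nidoti*, *iwu*, *odi*); -e when the last vowel of the stem is a non-high vowel (*ihnago*, *wiha*).
The last vowel of *mopi* is /i/, which is a high vowel, so the suffix is -uru, giving *mopiuru*.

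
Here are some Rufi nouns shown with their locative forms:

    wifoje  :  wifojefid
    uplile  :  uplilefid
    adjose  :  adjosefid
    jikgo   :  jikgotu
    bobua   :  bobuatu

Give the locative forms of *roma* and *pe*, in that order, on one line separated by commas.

The suffix is conditioned by the last vowel: -fid when the last vowel of the stem is a front vowel (*wifoje*, *uplile*, *adjose*); -tu when the last vowel of the stem is a back vowel (*jikgo*, *bobua*).
*roma*: last vowel = /a/, a back vowel → -tu → *romatu*.
*pe*: last vowel = /e/, a front vowel → -fid → *pefid*.

romatu, pefid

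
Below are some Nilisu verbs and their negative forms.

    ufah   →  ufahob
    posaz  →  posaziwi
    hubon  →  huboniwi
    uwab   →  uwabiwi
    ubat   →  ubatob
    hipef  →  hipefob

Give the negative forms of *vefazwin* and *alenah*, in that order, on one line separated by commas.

The suffix is conditioned by the final consonant: -ob when the stem ends in a voiceless consonant (*ufah*, *ubat*, *hipef*); -iwi when the stem ends in a voiced consonant (*posaz*, *hubon*, *uwab*).
Since the final consonant of *vefazwin* is /n/ (voiced), it takes -iwi, giving *vefazwiniwi*.
*alenah*: final consonant = /h/, voiceless → -ob → *alenahob*.

vefazwiniwi, alenahob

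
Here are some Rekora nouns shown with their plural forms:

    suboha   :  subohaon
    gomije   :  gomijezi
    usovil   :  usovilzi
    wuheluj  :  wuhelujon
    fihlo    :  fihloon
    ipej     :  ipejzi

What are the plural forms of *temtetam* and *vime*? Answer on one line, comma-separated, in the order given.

The alternation tracks the last vowel of the stem — -zi when the last vowel of the stem is a front vowel (*gomije*, *usovil*, *ipej*); -on when the last vowel of the stem is a back vowel (*suboha*, *wuheluj*, *fihlo*).
*temtetam*: last vowel = /a/, a back vowel → -on → *temtetamon*.
*vime* — last vowel /e/ (a front vowel) → -zi → *vimezi*.

temtetamon, vimezi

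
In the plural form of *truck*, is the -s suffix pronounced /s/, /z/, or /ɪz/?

/s/

The stem *truck* ends in a voiceless non-sibilant consonant.
The plural suffix surfaces as /ɪz/ after sibilants, /s/ after other voiceless consonants, and /z/ after other voiced sounds.
So the plural -s on *truck* is pronounced /s/.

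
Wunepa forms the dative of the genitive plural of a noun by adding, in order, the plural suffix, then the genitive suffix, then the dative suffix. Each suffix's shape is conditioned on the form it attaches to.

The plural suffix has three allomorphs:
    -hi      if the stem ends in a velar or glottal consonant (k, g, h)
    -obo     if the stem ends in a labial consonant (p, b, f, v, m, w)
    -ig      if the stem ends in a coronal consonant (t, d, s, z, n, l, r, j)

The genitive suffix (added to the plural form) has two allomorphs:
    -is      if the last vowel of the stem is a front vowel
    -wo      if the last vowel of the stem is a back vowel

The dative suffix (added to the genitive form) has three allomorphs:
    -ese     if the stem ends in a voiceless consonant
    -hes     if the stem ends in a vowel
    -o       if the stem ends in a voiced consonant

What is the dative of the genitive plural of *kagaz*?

Since the final consonant of *kagaz* is /z/ (coronal), it takes -ig, giving *kagazig*.
Since the last vowel of the plural form *kagazig* is /i/ (a front vowel), it takes -is, giving *kagazigis*.
The genitive form *kagazigis* — final sound /s/ (a voiceless consonant) → -ese → *kagazigisese*.

kagazigisese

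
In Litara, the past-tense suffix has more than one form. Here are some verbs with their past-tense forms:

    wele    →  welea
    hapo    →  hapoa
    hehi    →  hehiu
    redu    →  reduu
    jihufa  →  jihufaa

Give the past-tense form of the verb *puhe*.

The alternation tracks the last vowel of the stem — -u when the last vowel of the stem is a high vowel (*hehi*, *redu*); -a when the last vowel of the stem is a non-high vowel (*wele*, *hapo*, *jihufa*).
The last vowel of *puhe* is /e/, which is a non-high vowel, so the suffix is -a, giving *puhea*.

puhea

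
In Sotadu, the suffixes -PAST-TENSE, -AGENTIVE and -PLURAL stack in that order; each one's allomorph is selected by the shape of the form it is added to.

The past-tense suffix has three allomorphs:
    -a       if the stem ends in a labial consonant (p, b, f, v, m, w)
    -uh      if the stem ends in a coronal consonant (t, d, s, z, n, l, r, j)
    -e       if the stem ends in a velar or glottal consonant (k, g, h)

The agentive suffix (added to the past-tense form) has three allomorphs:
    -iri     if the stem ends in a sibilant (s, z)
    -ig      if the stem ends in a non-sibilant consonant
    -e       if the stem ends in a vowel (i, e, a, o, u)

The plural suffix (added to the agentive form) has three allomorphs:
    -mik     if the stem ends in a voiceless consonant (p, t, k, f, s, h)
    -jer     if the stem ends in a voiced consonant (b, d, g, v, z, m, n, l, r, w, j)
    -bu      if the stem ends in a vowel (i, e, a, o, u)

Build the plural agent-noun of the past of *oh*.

*oh* — final consonant /h/ (velar/glottal) → -e → *ohe*.
The past-tense form *ohe* — final sound /e/ (a vowel) → -e → *ohee*.
The agentive form *ohee* — final sound /e/ (a vowel) → -bu → *oheebu*.

oheebu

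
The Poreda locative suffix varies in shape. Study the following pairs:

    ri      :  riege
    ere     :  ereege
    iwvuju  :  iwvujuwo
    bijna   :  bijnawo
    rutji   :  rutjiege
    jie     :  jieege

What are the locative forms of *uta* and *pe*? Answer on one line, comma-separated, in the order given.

utawo, peege

The alternation tracks the last vowel of the stem — -ege when the last vowel of the stem is a front vowel (*ri*, *ere*, *rutji*, *jie*); -wo when the last vowel of the stem is a back vowel (*iwvuju*, *bijna*).
Since the last vowel of *uta* is /a/ (a back vowel), it takes -wo, giving *utawo*.
*pe*: last vowel = /e/, a front vowel → -ege → *peege*.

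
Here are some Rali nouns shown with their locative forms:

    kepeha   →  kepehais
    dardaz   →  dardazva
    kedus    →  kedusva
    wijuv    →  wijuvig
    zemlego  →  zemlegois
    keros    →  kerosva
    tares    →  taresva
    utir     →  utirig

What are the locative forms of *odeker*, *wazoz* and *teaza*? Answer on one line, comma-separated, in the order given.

The alternation tracks the final sound of the stem — -va when the stem ends in a sibilant (*dardaz*, *kedus*, *keros*, *tares*); -ig when the stem ends in a non-sibilant consonant (*wijuv*, *utir*); -is when the stem ends in a vowel (*kepeha*, *zemlego*).
Since the final sound of *odeker* is /r/ (a non-sibilant consonant), it takes -ig, giving *odekerig*.
*wazoz* — final sound /z/ (a sibilant) → -va → *wazozva*.
The final sound of *teaza* is /a/, which is a vowel, so the suffix is -is, giving *teazais*.

odekerig, wazozva, teazais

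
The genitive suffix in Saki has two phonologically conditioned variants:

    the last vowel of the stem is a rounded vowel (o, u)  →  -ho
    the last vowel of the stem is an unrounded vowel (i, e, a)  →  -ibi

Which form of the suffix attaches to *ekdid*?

*ekdid*: last vowel = /i/, an unrounded vowel → -ibi.

-ibi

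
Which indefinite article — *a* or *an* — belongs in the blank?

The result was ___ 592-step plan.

The indefinite article is chosen by the initial *sound* of the following word, not its spelling.
The number *592* is spoken "five hundred …", beginning with /faɪv/ — a consonant sound.
So the article is *a*: The result was a 592-step plan.

a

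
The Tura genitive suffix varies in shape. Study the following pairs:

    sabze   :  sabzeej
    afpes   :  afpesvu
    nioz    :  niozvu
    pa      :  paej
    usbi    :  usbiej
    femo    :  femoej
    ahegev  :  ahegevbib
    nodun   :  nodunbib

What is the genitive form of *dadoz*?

The suffix is conditioned by the final sound: -vu when the stem ends in a sibilant (*afpes*, *nioz*); -bib when the stem ends in a non-sibilant consonant (*ahegev*, *nodun*); -ej when the stem ends in a vowel (*sabze*, *pa*, *usbi*, *femo*).
*dadoz*: final sound = /z/, a sibilant → -vu → *dadozvu*.

dadozvu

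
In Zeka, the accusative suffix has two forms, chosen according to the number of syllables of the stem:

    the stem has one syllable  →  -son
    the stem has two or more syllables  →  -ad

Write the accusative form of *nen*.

With one syllable, *nen* takes -son → *nenson*.

nenson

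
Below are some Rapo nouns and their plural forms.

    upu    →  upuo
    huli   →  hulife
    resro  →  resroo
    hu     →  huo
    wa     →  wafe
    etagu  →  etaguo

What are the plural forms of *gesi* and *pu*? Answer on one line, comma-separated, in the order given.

gesife, puo

The pattern is rounding harmony: -o when the last vowel of the stem is a rounded vowel (*upu*, *resro*, *hu*, *etagu*); -fe when the last vowel of the stem is an unrounded vowel (*huli*, *wa*).
The last vowel of *gesi* is /i/, which is an unrounded vowel, so the suffix is -fe, giving *gesife*.
*pu* — last vowel /u/ (a rounded vowel) → -o → *puo*.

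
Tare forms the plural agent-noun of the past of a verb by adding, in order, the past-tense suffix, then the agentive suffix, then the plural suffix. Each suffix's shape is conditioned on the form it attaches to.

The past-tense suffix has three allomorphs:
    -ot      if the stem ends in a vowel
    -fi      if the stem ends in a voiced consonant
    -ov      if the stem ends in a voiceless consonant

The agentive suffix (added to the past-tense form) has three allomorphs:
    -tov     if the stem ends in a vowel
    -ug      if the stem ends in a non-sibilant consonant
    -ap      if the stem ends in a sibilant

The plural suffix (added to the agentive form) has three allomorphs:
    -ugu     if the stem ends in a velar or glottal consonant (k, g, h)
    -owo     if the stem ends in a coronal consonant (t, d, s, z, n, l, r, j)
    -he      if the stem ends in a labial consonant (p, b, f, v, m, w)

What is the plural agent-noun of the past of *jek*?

*jek*: final sound = /k/, a voiceless consonant → -ov → *jekov*.
Since the final sound of the past-tense form *jekov* is /v/ (a non-sibilant consonant), it takes -ug, giving *jekovug*.
The agentive form *jekovug*: final consonant = /g/, velar/glottal → -ugu → *jekovugugu*.

jekovugugu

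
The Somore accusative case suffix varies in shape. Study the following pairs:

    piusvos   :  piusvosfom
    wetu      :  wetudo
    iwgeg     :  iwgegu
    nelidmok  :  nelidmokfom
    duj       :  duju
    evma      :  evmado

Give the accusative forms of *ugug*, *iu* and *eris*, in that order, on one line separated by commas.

ugugu, iudo, erisfom

Looking at the final sound of each stem: -fom when the stem ends in a voiceless consonant (*piusvos*, *nelidmok*); -u when the stem ends in a voiced consonant (*iwgeg*, *duj*); -do when the stem ends in a vowel (*wetu*, *evma*).
*ugug* — final sound /g/ (a voiced consonant) → -u → *ugugu*.
Since the final sound of *iu* is /u/ (a vowel), it takes -do, giving *iudo*.
*eris*: final sound = /s/, a voiceless consonant → -fom → *erisfom*.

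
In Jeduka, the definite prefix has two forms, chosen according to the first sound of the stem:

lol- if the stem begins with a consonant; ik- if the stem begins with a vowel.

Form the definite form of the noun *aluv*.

ikaluv

*aluv* — first sound /a/ (a vowel) → ik- → *ikaluv*.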